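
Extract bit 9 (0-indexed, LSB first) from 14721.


0b11100110000001, position 9 = 0

0


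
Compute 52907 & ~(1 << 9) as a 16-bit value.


52907 & ~(1 << 9) = 52395

52395


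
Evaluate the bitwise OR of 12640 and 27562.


0b11000101100000 | 0b110101110101010 = 0b111101111101010 = 31722

31722


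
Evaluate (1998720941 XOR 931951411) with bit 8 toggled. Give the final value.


Step 1: 1998720941 ^ 931951411 = 1085176990
Step 2: 1085176990 ^ (1 << 8) = 1085176990 ^ 256 = 1085177246

1085177246


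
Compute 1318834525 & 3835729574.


0b1001110100110111101000101011101 & 0b11100100101000001001011010100110 = 0b1000100100000001001000000000100 = 1149276164

1149276164


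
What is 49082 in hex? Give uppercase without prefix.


49082 = BFBA hex

BFBA


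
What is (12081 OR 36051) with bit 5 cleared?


Step 1: 12081 | 36051 = 45043
Step 2: 45043 & ~(1 << 5) = 45011

45011


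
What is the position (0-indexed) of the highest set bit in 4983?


0b1001101110111. Highest set bit at position 12

12


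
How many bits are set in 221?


0b11011101 has 6 set bits

6


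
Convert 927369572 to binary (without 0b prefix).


927369572 = 110111010001101000100101100100 in binary

110111010001101000100101100100


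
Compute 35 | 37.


0b100011 | 0b100101 = 0b100111 = 39

39


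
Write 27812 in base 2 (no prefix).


27812 = 110110010100100 in binary

110110010100100


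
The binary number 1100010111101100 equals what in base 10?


1100010111101100 in decimal = 50668

50668


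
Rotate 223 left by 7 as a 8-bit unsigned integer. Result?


Rotate 0b11011111 left by 7 (8-bit) = 0b11101111 = 239

239


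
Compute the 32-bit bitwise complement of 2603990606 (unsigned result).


~0b10011011001101011011111001001110 = 0b1100100110010100100000110110001 = 1690976689 (32-bit unsigned)

1690976689


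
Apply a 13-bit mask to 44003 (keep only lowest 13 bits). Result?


44003 & 8191 = 3043

3043


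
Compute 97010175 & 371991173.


0b101110010000100000111111111 & 0b10110001011000010001010000101 = 0b100000010000000000010000101 = 67633285

67633285


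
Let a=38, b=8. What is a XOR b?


38 ^ 8 = 46

46


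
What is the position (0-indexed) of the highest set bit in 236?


0b11101100. Highest set bit at position 7

7


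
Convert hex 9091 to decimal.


9091 hex = 37009 decimal

37009


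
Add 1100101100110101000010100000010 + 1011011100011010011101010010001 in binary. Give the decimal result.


1100101100110101000010100000010 + 1011011100011010011101010010001 = 11000001001001111011111110010011 = 3240607635

3240607635


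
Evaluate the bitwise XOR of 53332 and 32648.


0b1101000001010100 ^ 0b111111110001000 = 0b1010111111011100 = 45020

45020


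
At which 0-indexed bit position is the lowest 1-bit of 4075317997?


0b11110010111010000110101011101101. Lowest set bit at position 0

0


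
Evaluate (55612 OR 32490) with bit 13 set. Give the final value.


Step 1: 55612 | 32490 = 65534
Step 2: 65534 | (1 << 13) = 65534 | 8192 = 65534

65534


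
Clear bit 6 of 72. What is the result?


72 & ~(1 << 6) = 8

8


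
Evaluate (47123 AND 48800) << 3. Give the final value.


Step 1: 47123 & 48800 = 47104
Step 2: 47104 << 3 = 376832

376832


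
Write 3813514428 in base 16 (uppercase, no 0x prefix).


3813514428 = E34D9CBC hex

E34D9CBC


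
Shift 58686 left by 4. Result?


0b1110010100111110 << 4 = 0b11100101001111100000 = 938976

938976


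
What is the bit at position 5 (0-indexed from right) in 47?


0b101111, position 5 = 1

1


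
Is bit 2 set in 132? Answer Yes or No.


0b10000100, bit 2 = 1. Yes

Yes


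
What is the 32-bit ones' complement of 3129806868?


3129806868 ^ 4294967295 = 1165160427

1165160427


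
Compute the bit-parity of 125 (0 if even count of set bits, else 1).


0b1111101 has 6 ones => parity 0

0


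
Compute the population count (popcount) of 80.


0b1010000 has 2 set bits

2


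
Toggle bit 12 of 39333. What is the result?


39333 ^ (1 << 12) = 39333 ^ 4096 = 35237

35237


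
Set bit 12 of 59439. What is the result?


59439 | (1 << 12) = 59439 | 4096 = 63535

63535


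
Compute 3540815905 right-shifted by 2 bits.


0b11010011000011001001000000100001 >> 2 = 0b110100110000110010010000001000 = 885203976

885203976


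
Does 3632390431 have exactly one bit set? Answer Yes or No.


0b11011000100000011110000100011111. Multiple bits set => No

No


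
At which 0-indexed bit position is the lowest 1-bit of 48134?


0b1011110000000110. Lowest set bit at position 1

1


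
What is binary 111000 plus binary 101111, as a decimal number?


111000 + 101111 = 1100111 = 103

103


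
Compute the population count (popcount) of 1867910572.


0b1101111010101100000110110101100 has 17 set bits

17


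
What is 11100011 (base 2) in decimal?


11100011 in decimal = 227

227


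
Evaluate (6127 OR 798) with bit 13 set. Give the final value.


Step 1: 6127 | 798 = 6143
Step 2: 6143 | (1 << 13) = 6143 | 8192 = 14335

14335


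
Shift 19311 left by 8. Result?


0b100101101101111 << 8 = 0b10010110110111100000000 = 4943616

4943616


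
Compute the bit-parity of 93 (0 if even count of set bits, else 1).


0b1011101 has 5 ones => parity 1

1


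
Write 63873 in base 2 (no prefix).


63873 = 1111100110000001 in binary

1111100110000001


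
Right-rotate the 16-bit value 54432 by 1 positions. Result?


Rotate 0b1101010010100000 right by 1 (16-bit) = 0b110101001010000 = 27216

27216


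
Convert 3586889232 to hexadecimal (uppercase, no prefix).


3586889232 = D5CB9610 hex

D5CB9610


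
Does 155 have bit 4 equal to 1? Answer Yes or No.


0b10011011, bit 4 = 1. Yes

Yes


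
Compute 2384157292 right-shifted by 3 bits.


0b10001110000110110101101001101100 >> 3 = 0b10001110000110110101101001101 = 298019661

298019661


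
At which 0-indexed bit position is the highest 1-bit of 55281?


0b1101011111110001. Highest set bit at position 15

15


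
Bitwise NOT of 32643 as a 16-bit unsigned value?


~0b111111110000011 = 0b1000000001111100 = 32892 (16-bit unsigned)

32892


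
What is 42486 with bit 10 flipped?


42486 ^ (1 << 10) = 42486 ^ 1024 = 41462

41462


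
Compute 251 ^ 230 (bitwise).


0b11111011 ^ 0b11100110 = 0b11101 = 29

29


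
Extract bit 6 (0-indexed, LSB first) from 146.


0b10010010, position 6 = 0

0


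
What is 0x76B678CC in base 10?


76B678CC hex = 1991669964 decimal

1991669964


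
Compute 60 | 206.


0b111100 | 0b11001110 = 0b11111110 = 254

254


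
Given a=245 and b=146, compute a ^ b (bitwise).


245 ^ 146 = 103

103


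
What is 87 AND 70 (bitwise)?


0b1010111 & 0b1000110 = 0b1000110 = 70

70


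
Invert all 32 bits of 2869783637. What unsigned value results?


2869783637 ^ 4294967295 = 1425183658

1425183658


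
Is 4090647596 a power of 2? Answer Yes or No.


0b11110011110100100101010000101100. Multiple bits set => No

No


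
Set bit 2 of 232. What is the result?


232 | (1 << 2) = 232 | 4 = 236

236


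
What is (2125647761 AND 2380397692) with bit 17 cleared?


Step 1: 2125647761 & 2380397692 = 211864592
Step 2: 211864592 & ~(1 << 17) = 211864592

211864592


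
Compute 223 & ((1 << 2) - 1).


223 & 3 = 3

3


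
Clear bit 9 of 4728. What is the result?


4728 & ~(1 << 9) = 4216

4216


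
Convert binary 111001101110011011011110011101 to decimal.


111001101110011011011110011101 in decimal = 968472477

968472477


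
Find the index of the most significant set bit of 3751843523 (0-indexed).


0b11011111101000001001011011000011. Highest set bit at position 31

31


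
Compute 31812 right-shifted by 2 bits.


0b111110001000100 >> 2 = 0b1111100010001 = 7953

7953


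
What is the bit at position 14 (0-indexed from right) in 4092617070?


0b11110011111100000110000101101110, position 14 = 1

1


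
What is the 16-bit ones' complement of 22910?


22910 ^ 65535 = 42625

42625


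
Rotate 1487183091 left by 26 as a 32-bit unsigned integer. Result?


Rotate 0b1011000101001001001110011110011 left by 26 (32-bit) = 0b11001101011000101001001001110011 = 3445789299

3445789299


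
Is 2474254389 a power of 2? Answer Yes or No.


0b10010011011110100010000000110101. Multiple bits set => No

No


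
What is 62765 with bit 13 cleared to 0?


62765 & ~(1 << 13) = 54573

54573


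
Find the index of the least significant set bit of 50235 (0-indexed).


0b1100010000111011. Lowest set bit at position 0

0


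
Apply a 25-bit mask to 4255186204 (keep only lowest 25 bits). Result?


4255186204 & 33554431 = 27327772

27327772


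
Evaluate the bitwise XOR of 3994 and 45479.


0b111110011010 ^ 0b1011000110100111 = 0b1011111000111101 = 48701

48701


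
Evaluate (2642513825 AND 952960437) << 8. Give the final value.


Step 1: 2642513825 & 952960437 = 411108769
Step 2: 411108769 << 8 = 105243844864

105243844864


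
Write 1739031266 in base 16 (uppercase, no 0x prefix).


1739031266 = 67A782E2 hex

67A782E2


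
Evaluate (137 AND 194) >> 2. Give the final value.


Step 1: 137 & 194 = 128
Step 2: 128 >> 2 = 32

32


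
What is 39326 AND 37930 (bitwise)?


0b1001100110011110 & 0b1001010000101010 = 0b1001000000001010 = 36874

36874


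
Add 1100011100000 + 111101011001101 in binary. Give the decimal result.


1100011100000 + 111101011001101 = 1001001110101101 = 37805

37805


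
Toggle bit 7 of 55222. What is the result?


55222 ^ (1 << 7) = 55222 ^ 128 = 55094

55094


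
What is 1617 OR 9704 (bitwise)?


0b11001010001 | 0b10010111101000 = 0b10011111111001 = 10233

10233


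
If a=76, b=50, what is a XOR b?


76 ^ 50 = 126

126


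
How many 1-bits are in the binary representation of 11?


0b1011 has 3 set bits

3


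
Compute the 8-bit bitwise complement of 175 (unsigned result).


~0b10101111 = 0b1010000 = 80 (8-bit unsigned)

80


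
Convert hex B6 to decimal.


B6 hex = 182 decimal

182


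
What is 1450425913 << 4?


0b1010110011100111011111000111001 << 4 = 0b10101100111001110111110001110010000 = 23206814608

23206814608


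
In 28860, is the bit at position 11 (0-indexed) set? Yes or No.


0b111000010111100, bit 11 = 0. No

No


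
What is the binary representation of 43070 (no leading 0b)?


43070 = 1010100000111110 in binary

1010100000111110


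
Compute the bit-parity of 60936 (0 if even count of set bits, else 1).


0b1110111000001000 has 7 ones => parity 1

1


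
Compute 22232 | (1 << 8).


22232 | (1 << 8) = 22232 | 256 = 22488

22488


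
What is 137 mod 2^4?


137 & 15 = 9

9


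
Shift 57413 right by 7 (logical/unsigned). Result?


0b1110000001000101 >> 7 = 0b111000000 = 448

448


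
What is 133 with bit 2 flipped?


133 ^ (1 << 2) = 133 ^ 4 = 129

129


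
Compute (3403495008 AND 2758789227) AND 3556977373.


Step 1: 3403495008 & 2758789227 = 2152530016
Step 2: 2152530016 & 3556977373 = 2147549248

2147549248


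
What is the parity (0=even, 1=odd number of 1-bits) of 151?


0b10010111 has 5 ones => parity 1

1


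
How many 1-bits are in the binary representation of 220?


0b11011100 has 5 set bits

5


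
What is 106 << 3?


0b1101010 << 3 = 0b1101010000 = 848

848


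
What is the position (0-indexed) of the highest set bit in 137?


0b10001001. Highest set bit at position 7

7


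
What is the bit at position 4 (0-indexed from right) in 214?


0b11010110, position 4 = 1

1


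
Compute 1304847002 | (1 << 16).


1304847002 | (1 << 16) = 1304847002 | 65536 = 1304912538

1304912538


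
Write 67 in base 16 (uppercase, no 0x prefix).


67 = 43 hex

43


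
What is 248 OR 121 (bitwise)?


0b11111000 | 0b1111001 = 0b11111001 = 249

249


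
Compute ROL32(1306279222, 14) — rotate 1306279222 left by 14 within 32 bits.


Rotate 0b1001101110111000011110100110110 left by 14 (32-bit) = 0b1111010011011001001101110111 = 256742263

256742263


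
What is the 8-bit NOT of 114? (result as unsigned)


~0b1110010 = 0b10001101 = 141 (8-bit unsigned)

141


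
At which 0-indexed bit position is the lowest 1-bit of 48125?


0b1011101111111101. Lowest set bit at position 0

0


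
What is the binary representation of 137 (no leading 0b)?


137 = 10001001 in binary

10001001


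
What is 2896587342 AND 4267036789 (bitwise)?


0b10101100101001100110101001001110 & 0b11111110010101011101000001110101 = 0b10101100000001000100000001000100 = 2885959748

2885959748


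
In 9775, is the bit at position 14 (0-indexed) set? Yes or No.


0b10011000101111, bit 14 = 0. No

No


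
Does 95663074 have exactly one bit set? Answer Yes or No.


0b101101100111011001111100010. Multiple bits set => No

No


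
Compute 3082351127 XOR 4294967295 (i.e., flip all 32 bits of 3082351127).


3082351127 ^ 4294967295 = 1212616168

1212616168


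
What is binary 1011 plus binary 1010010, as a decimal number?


1011 + 1010010 = 1011101 = 93

93


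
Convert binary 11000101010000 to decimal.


11000101010000 in decimal = 12624

12624


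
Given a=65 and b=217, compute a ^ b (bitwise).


65 ^ 217 = 152

152


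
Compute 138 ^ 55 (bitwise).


0b10001010 ^ 0b110111 = 0b10111101 = 189

189


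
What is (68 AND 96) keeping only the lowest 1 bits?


Step 1: 68 & 96 = 64
Step 2: 64 & 1 = 0

0


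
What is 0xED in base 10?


ED hex = 237 decimal

237


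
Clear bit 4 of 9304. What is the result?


9304 & ~(1 << 4) = 9288

9288


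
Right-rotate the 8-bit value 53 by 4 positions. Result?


Rotate 0b110101 right by 4 (8-bit) = 0b1010011 = 83

83


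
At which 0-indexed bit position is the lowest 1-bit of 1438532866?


0b1010101101111100100010100000010. Lowest set bit at position 1

1


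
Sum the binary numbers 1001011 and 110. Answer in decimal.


1001011 + 110 = 1010001 = 81

81


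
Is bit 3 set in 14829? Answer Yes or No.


0b11100111101101, bit 3 = 1. Yes

Yes


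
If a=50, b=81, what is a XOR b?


50 ^ 81 = 99

99


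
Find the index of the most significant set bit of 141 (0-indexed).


0b10001101. Highest set bit at position 7

7


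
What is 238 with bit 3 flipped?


238 ^ (1 << 3) = 238 ^ 8 = 230

230


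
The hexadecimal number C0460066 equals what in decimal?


C0460066 hex = 3225813094 decimal

3225813094


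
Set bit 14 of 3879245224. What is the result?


3879245224 | (1 << 14) = 3879245224 | 16384 = 3879261608

3879261608


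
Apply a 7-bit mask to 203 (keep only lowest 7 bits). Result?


203 & 127 = 75

75


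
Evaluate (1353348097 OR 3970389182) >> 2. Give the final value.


Step 1: 1353348097 | 3970389182 = 4239357119
Step 2: 4239357119 >> 2 = 1059839279

1059839279


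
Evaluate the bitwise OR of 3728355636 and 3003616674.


0b11011110001110100011000100110100 | 0b10110011000001111000110110100010 = 0b11111111001111111011110110110110 = 4282367414

4282367414


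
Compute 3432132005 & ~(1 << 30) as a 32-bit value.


3432132005 & ~(1 << 30) = 2358390181

2358390181


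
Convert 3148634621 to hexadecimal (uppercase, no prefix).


3148634621 = BBAC59FD hex

BBAC59FD


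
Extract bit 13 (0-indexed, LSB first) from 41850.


0b1010001101111010, position 13 = 1

1


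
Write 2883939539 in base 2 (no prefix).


2883939539 = 10101011111001010110110011010011 in binary

10101011111001010110110011010011


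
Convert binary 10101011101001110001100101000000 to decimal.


10101011101001110001100101000000 in decimal = 2879854912

2879854912


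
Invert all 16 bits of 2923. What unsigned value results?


2923 ^ 65535 = 62612

62612


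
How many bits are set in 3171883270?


0b10111101000011110001100100000110 has 15 set bits

15


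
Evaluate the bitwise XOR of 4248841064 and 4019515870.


0b11111101010000000010101101101000 ^ 0b11101111100101001111000111011110 = 0b10010110101001101101010110110 = 315939510

315939510


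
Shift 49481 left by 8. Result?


0b1100000101001001 << 8 = 0b110000010100100100000000 = 12667136

12667136


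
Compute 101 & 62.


0b1100101 & 0b111110 = 0b100100 = 36

36


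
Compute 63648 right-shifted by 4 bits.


0b1111100010100000 >> 4 = 0b111110001010 = 3978

3978


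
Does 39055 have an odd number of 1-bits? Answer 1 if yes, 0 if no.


0b1001100010001111 has 8 ones => parity 0

0


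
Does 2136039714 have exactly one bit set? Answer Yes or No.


0b1111111010100010110000100100010. Multiple bits set => No

No


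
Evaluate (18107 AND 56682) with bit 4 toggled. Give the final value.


Step 1: 18107 & 56682 = 17450
Step 2: 17450 ^ (1 << 4) = 17450 ^ 16 = 17466

17466


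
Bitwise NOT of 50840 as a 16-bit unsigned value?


~0b1100011010011000 = 0b11100101100111 = 14695 (16-bit unsigned)

14695


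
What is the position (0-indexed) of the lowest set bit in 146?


0b10010010. Lowest set bit at position 1

1


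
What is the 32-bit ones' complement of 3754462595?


3754462595 ^ 4294967295 = 540504700

540504700


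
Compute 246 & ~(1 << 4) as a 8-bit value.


246 & ~(1 << 4) = 230

230


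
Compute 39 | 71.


0b100111 | 0b1000111 = 0b1100111 = 103

103


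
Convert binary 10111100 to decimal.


10111100 in decimal = 188

188


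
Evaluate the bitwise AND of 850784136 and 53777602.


0b110010101101011110111110001000 & 0b11001101001001010011000010 = 0b10001101001000010010000000 = 36996224

36996224


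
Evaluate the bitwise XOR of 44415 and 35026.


0b1010110101111111 ^ 0b1000100011010010 = 0b10010110101101 = 9645

9645


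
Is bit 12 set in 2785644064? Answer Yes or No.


0b10100110000010011000111000100000, bit 12 = 0. No

No


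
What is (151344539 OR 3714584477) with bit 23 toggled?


Step 1: 151344539 | 3714584477 = 3714932639
Step 2: 3714932639 ^ (1 << 23) = 3714932639 ^ 8388608 = 3723321247

3723321247


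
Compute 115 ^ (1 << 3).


115 ^ (1 << 3) = 115 ^ 8 = 123

123


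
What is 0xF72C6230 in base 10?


F72C6230 hex = 4146881072 decimal

4146881072


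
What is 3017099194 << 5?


0b10110011110101010100011110111010 << 5 = 0b1011001111010101010001111011101000000 = 96547174208

96547174208


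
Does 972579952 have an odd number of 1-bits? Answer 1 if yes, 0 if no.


0b111001111110000110010001110000 has 15 ones => parity 1

1


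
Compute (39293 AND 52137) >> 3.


Step 1: 39293 & 52137 = 35113
Step 2: 35113 >> 3 = 4389

4389


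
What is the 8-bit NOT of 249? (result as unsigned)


~0b11111001 = 0b110 = 6 (8-bit unsigned)

6


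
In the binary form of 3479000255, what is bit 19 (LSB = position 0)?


0b11001111010111010101010010111111, position 19 = 1

1


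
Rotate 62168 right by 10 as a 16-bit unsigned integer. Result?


Rotate 0b1111001011011000 right by 10 (16-bit) = 0b1011011000111100 = 46652

46652


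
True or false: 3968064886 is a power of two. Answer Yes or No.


0b11101100100000111101110101110110. Multiple bits set => No

No


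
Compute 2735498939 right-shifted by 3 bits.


0b10100011000011000110011010111011 >> 3 = 0b10100011000011000110011010111 = 341937367

341937367


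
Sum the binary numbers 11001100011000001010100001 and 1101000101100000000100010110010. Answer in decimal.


11001100011000001010100001 + 1101000101100000000100010110010 = 1101011111000011000101101010011 = 1809943379

1809943379


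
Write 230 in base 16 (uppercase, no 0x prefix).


230 = E6 hex

E6


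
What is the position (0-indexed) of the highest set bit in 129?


0b10000001. Highest set bit at position 7

7


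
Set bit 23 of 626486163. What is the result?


626486163 | (1 << 23) = 626486163 | 8388608 = 634874771

634874771


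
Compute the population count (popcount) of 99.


0b1100011 has 4 set bits

4


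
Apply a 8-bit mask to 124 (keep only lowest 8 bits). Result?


124 & 255 = 124

124


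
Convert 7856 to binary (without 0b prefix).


7856 = 1111010110000 in binary

1111010110000


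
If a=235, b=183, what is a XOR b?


235 ^ 183 = 92

92


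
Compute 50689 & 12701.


0b1100011000000001 & 0b11000110011101 = 0b1 = 1

1


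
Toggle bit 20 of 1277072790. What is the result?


1277072790 ^ (1 << 20) = 1277072790 ^ 1048576 = 1276024214

1276024214


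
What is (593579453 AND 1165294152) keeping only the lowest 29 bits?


Step 1: 593579453 & 1165294152 = 23087112
Step 2: 23087112 & 536870911 = 23087112

23087112


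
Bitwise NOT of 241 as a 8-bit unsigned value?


~0b11110001 = 0b1110 = 14 (8-bit unsigned)

14


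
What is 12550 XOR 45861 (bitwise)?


0b11000100000110 ^ 0b1011001100100101 = 0b1000001000100011 = 33315

33315


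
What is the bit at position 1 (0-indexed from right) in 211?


0b11010011, position 1 = 1

1


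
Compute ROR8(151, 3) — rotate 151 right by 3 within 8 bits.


Rotate 0b10010111 right by 3 (8-bit) = 0b11110010 = 242

242


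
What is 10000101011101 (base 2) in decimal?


10000101011101 in decimal = 8541

8541


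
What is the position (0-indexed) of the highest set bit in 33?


0b100001. Highest set bit at position 5

5


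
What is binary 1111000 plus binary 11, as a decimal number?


1111000 + 11 = 1111011 = 123

123


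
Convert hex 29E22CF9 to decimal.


29E22CF9 hex = 702688505 decimal

702688505


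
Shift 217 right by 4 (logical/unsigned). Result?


0b11011001 >> 4 = 0b1101 = 13

13


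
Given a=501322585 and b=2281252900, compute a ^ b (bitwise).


501322585 ^ 2281252900 = 2585312125

2585312125


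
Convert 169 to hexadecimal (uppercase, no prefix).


169 = A9 hex

A9


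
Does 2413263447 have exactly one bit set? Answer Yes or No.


0b10001111110101110111101001010111. Multiple bits set => No

No


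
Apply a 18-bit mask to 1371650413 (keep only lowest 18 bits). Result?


1371650413 & 262143 = 113005

113005


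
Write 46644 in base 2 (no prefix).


46644 = 1011011000110100 in binary

1011011000110100


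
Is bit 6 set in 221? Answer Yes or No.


0b11011101, bit 6 = 1. Yes

Yes


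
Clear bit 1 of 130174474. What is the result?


130174474 & ~(1 << 1) = 130174472

130174472


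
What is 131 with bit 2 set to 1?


131 | (1 << 2) = 131 | 4 = 135

135


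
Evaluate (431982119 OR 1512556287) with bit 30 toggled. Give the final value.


Step 1: 431982119 | 1512556287 = 1539294975
Step 2: 1539294975 ^ (1 << 30) = 1539294975 ^ 1073741824 = 465553151

465553151


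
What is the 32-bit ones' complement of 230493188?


230493188 ^ 4294967295 = 4064474107

4064474107


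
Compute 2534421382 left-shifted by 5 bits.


0b10010111000100000011001110000110 << 5 = 0b1001011100010000001100111000011000000 = 81101484224

81101484224


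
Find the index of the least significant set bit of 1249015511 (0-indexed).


0b1001010011100100111011011010111. Lowest set bit at position 0

0


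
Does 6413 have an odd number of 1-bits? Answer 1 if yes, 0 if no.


0b1100100001101 has 6 ones => parity 0

0


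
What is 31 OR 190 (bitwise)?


0b11111 | 0b10111110 = 0b10111111 = 191

191


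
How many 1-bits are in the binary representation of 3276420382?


0b11000011010010100011010100011110 has 15 set bits

15


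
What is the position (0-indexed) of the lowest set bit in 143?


0b10001111. Lowest set bit at position 0

0


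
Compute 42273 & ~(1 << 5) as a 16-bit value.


42273 & ~(1 << 5) = 42241

42241


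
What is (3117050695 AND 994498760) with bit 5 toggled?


Step 1: 3117050695 & 994498760 = 960645184
Step 2: 960645184 ^ (1 << 5) = 960645184 ^ 32 = 960645216

960645216


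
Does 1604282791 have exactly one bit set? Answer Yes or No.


0b1011111100111110110100110100111. Multiple bits set => No

No


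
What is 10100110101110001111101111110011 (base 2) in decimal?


10100110101110001111101111110011 in decimal = 2797140979

2797140979


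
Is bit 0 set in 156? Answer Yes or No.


0b10011100, bit 0 = 0. No

No


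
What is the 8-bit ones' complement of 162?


162 ^ 255 = 93

93


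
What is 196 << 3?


0b11000100 << 3 = 0b11000100000 = 1568

1568


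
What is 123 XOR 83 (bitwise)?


0b1111011 ^ 0b1010011 = 0b101000 = 40

40


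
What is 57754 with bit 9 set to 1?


57754 | (1 << 9) = 57754 | 512 = 58266

58266


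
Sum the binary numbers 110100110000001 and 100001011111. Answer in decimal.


110100110000001 + 100001011111 = 111000111100000 = 29152

29152


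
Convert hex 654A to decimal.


654A hex = 25930 decimal

25930


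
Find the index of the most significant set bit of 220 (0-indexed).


0b11011100. Highest set bit at position 7

7


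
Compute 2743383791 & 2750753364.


0b10100011100001001011011011101111 & 0b10100011111101010010101001010100 = 0b10100011100001000010001001000100 = 2743345732

2743345732


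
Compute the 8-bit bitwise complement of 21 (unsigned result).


~0b10101 = 0b11101010 = 234 (8-bit unsigned)

234


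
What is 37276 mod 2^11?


37276 & 2047 = 412

412


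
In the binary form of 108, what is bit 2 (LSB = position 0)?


0b1101100, position 2 = 1

1


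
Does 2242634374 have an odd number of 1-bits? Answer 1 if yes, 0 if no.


0b10000101101010111110001010000110 has 15 ones => parity 1

1


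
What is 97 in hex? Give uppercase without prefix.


97 = 61 hex

61


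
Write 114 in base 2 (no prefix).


114 = 1110010 in binary

1110010


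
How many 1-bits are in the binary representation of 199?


0b11000111 has 5 set bits

5


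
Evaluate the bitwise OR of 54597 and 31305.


0b1101010101000101 | 0b111101001001001 = 0b1111111101001101 = 65357

65357


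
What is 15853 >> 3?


0b11110111101101 >> 3 = 0b11110111101 = 1981

1981


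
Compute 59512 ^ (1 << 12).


59512 ^ (1 << 12) = 59512 ^ 4096 = 63608

63608


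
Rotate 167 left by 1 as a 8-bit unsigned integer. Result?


Rotate 0b10100111 left by 1 (8-bit) = 0b1001111 = 79

79


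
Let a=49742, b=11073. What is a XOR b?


49742 ^ 11073 = 59663

59663


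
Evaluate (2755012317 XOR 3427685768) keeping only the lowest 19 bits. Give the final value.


Step 1: 2755012317 ^ 3427685768 = 1752724309
Step 2: 1752724309 & 524287 = 29525

29525


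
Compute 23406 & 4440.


0b101101101101110 & 0b1000101011000 = 0b1000101001000 = 4424

4424


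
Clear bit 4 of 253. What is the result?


253 & ~(1 << 4) = 237

237


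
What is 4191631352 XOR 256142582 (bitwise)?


0b11111001110101110011011111111000 ^ 0b1111010001000110110011110110 = 0b11110110100100110101101100001110 = 4136852238

4136852238


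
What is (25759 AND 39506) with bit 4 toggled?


Step 1: 25759 & 39506 = 18
Step 2: 18 ^ (1 << 4) = 18 ^ 16 = 2

2


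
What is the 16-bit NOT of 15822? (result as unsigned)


~0b11110111001110 = 0b1100001000110001 = 49713 (16-bit unsigned)

49713


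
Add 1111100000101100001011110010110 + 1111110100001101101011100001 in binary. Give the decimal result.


1111100000101100001011110010110 + 1111110100001101101011100001 = 10001011111001101111001001110111 = 2347168375

2347168375


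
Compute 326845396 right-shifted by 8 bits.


0b10011011110110100001111010100 >> 8 = 0b100110111101101000011 = 1276739

1276739


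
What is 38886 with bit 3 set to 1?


38886 | (1 << 3) = 38886 | 8 = 38894

38894


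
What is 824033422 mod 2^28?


824033422 & 268435455 = 18727054

18727054


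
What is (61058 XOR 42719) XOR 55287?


Step 1: 61058 ^ 42719 = 18525
Step 2: 18525 ^ 55287 = 40874

40874


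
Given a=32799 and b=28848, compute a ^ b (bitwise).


32799 ^ 28848 = 61615

61615


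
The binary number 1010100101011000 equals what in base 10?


1010100101011000 in decimal = 43352

43352


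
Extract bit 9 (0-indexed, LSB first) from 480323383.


0b11100101000010010011100110111, position 9 = 1

1


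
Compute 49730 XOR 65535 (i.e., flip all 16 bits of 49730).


49730 ^ 65535 = 15805

15805


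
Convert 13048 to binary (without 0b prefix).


13048 = 11001011111000 in binary

11001011111000


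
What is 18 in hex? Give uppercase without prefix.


18 = 12 hex

12


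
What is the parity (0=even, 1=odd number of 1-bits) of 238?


0b11101110 has 6 ones => parity 0

0


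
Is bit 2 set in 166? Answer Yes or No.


0b10100110, bit 2 = 1. Yes

Yes


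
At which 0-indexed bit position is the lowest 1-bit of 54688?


0b1101010110100000. Lowest set bit at position 5

5


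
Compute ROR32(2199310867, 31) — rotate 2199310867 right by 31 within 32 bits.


Rotate 0b10000011000101101101001000010011 right by 31 (32-bit) = 0b110001011011010010000100111 = 103654439

103654439


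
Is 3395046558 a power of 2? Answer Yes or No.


0b11001010010111000100110010011110. Multiple bits set => No

No


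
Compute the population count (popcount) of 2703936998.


0b10100001001010101100110111100110 has 16 set bits

16


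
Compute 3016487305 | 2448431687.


0b10110011110010111111000110001001 | 0b10010001111100000001101001000111 = 0b10110011111110111111101111001111 = 3019635663

3019635663


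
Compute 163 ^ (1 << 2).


163 ^ (1 << 2) = 163 ^ 4 = 167

167


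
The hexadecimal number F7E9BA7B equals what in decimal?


F7E9BA7B hex = 4159289979 decimal

4159289979


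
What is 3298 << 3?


0b110011100010 << 3 = 0b110011100010000 = 26384

26384


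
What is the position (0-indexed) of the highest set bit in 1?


0b1. Highest set bit at position 0

0


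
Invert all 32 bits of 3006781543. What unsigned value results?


3006781543 ^ 4294967295 = 1288185752

1288185752


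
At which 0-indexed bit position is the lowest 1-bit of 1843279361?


0b1101101110111100011011000000001. Lowest set bit at position 0

0


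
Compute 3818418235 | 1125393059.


0b11100011100110000111000000111011 | 0b1000011000101000010001010100011 = 0b11100011100111000111001010111011 = 3818681019

3818681019


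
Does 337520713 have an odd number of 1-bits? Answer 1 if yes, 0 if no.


0b10100000111100010100001001001 has 11 ones => parity 1

1


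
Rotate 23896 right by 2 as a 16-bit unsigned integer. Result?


Rotate 0b101110101011000 right by 2 (16-bit) = 0b1011101010110 = 5974

5974


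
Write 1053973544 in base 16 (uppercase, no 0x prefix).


1053973544 = 3ED25C28 hex

3ED25C28


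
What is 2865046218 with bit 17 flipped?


2865046218 ^ (1 << 17) = 2865046218 ^ 131072 = 2865177290

2865177290


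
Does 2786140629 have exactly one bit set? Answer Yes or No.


0b10100110000100010010000111010101. Multiple bits set => No

No


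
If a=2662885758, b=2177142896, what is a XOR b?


2662885758 ^ 2177142896 = 528283918

528283918


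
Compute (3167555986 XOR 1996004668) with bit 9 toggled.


Step 1: 3167555986 ^ 1996004668 = 3392507054
Step 2: 3392507054 ^ (1 << 9) = 3392507054 ^ 512 = 3392507566

3392507566


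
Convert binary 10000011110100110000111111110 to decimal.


10000011110100110000111111110 in decimal = 276455934

276455934


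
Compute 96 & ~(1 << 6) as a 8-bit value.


96 & ~(1 << 6) = 32

32


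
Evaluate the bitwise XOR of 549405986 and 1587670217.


0b100000101111110100010100100010 ^ 0b1011110101000011110110011001001 = 0b1111110000111101010100111101011 = 2115938795

2115938795


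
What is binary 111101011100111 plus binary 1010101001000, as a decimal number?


111101011100111 + 1010101001000 = 1001000000101111 = 36911

36911


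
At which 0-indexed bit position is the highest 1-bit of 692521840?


0b101001010001110000101101110000. Highest set bit at position 29

29


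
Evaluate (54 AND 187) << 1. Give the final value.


Step 1: 54 & 187 = 50
Step 2: 50 << 1 = 100

100


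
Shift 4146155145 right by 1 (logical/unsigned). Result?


0b11110111001000010100111010001001 >> 1 = 0b1111011100100001010011101000100 = 2073077572

2073077572


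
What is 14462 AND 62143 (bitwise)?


0b11100001111110 & 0b1111001010111111 = 0b11000000111110 = 12350

12350


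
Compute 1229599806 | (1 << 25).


1229599806 | (1 << 25) = 1229599806 | 33554432 = 1263154238

1263154238


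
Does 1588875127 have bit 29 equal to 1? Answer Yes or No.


0b1011110101101000100111101110111, bit 29 = 0. No

No


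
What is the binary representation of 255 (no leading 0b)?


255 = 11111111 in binary

11111111


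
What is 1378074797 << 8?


0b1010010001000111100000010101101 << 8 = 0b101001000100011110000001010110100000000 = 352787148032

352787148032


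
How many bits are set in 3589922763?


0b11010101111110011101111111001011 has 23 set bits

23


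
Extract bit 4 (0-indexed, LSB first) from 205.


0b11001101, position 4 = 0

0


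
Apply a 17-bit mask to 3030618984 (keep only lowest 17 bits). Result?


3030618984 & 131071 = 103272

103272


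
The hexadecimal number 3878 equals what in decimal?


3878 hex = 14456 decimal

14456


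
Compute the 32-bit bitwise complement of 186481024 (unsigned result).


~0b1011000111010111100110000000 = 0b11110100111000101000011001111111 = 4108486271 (32-bit unsigned)

4108486271


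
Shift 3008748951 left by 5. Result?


0b10110011010101011101110110010111 << 5 = 0b1011001101010101110111011001011100000 = 96279966432

96279966432


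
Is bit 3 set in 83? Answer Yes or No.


0b1010011, bit 3 = 0. No

No


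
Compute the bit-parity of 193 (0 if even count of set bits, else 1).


0b11000001 has 3 ones => parity 1

1


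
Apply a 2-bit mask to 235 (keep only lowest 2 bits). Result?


235 & 3 = 3

3


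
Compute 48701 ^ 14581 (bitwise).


0b1011111000111101 ^ 0b11100011110101 = 0b1000011011001000 = 34504

34504


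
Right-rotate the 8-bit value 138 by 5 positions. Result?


Rotate 0b10001010 right by 5 (8-bit) = 0b1010100 = 84

84


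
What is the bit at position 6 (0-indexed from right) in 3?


0b11, position 6 = 0

0


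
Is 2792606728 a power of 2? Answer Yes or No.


0b10100110011100111100110000001000. Multiple bits set => No

No


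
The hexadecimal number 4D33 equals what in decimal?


4D33 hex = 19763 decimal

19763


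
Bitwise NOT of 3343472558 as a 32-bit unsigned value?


~0b11000111010010010101011110101110 = 0b111000101101101010100001010001 = 951494737 (32-bit unsigned)

951494737


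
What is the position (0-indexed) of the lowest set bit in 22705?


0b101100010110001. Lowest set bit at position 0

0


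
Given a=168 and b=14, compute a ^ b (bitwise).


168 ^ 14 = 166

166


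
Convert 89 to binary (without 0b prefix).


89 = 1011001 in binary

1011001


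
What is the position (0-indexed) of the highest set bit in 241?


0b11110001. Highest set bit at position 7

7


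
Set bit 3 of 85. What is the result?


85 | (1 << 3) = 85 | 8 = 93

93


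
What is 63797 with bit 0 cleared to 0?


63797 & ~(1 << 0) = 63796

63796


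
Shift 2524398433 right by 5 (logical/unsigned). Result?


0b10010110011101110100001101100001 >> 5 = 0b100101100111011101000011011 = 78887451

78887451


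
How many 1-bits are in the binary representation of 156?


0b10011100 has 4 set bits

4


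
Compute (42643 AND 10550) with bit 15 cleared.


Step 1: 42643 & 10550 = 8210
Step 2: 8210 & ~(1 << 15) = 8210

8210


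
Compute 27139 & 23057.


0b110101000000011 & 0b101101000010001 = 0b100101000000001 = 18945

18945


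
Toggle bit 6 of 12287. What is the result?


12287 ^ (1 << 6) = 12287 ^ 64 = 12223

12223


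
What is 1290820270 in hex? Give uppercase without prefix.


1290820270 = 4CF05AAE hex

4CF05AAE


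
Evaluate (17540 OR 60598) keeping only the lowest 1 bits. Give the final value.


Step 1: 17540 | 60598 = 60598
Step 2: 60598 & 1 = 0

0


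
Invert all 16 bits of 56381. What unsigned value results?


56381 ^ 65535 = 9154

9154


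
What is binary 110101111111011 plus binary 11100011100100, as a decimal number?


110101111111011 + 11100011100100 = 1010010011011111 = 42207

42207


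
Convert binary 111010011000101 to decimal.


111010011000101 in decimal = 29893

29893


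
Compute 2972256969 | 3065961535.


0b10110001001010010000101011001001 | 0b10110110101111101101110000111111 = 0b10110111101111111101111011111111 = 3082804991

3082804991


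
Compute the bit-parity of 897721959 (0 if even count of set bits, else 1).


0b110101100000100010011001100111 has 14 ones => parity 0

0


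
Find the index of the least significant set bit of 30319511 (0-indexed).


0b1110011101010001110010111. Lowest set bit at position 0

0


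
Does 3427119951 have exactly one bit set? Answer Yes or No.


0b11001100010001011011001101001111. Multiple bits set => No

No


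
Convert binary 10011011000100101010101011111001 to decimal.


10011011000100101010101011111001 in decimal = 2601691897

2601691897


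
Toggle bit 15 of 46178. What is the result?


46178 ^ (1 << 15) = 46178 ^ 32768 = 13410

13410


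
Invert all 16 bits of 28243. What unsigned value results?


28243 ^ 65535 = 37292

37292


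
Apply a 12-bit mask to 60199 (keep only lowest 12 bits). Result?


60199 & 4095 = 2855

2855


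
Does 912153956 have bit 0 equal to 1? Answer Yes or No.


0b110110010111100101110101100100, bit 0 = 0. No

No


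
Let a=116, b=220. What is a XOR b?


116 ^ 220 = 168

168


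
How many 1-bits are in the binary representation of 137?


0b10001001 has 3 set bits

3


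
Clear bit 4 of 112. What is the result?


112 & ~(1 << 4) = 96

96


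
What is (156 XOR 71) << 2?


Step 1: 156 ^ 71 = 219
Step 2: 219 << 2 = 876

876


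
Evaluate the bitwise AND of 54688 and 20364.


0b1101010110100000 & 0b100111110001100 = 0b100010110000000 = 17792

17792


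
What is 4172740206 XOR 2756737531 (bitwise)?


0b11111000101101101111011001101110 ^ 0b10100100010100000111100111111011 = 0b1011100111001101000111110010101 = 1558613909

1558613909


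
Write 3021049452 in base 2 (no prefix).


3021049452 = 10110100000100011000111001101100 in binary

10110100000100011000111001101100


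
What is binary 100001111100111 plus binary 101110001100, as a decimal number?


100001111100111 + 101110001100 = 100111101110011 = 20339

20339


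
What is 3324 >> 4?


0b110011111100 >> 4 = 0b11001111 = 207

207


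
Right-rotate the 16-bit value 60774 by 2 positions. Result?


Rotate 0b1110110101100110 right by 2 (16-bit) = 0b1011101101011001 = 47961

47961
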